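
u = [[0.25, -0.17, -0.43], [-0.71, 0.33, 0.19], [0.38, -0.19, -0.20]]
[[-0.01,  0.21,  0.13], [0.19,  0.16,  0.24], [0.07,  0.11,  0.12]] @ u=[[-0.10, 0.05, 0.02], [0.03, -0.03, -0.10], [-0.01, 0.0, -0.03]]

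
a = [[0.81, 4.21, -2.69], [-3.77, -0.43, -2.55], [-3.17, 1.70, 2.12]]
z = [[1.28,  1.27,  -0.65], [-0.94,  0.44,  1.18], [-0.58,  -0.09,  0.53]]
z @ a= [[-1.69, 3.74, -8.06], [-6.16, -2.14, 3.91], [-1.81, -1.5, 2.91]]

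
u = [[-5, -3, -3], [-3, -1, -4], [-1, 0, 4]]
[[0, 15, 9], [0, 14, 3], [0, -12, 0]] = u @[[0, 0, 0], [0, -2, -3], [0, -3, 0]]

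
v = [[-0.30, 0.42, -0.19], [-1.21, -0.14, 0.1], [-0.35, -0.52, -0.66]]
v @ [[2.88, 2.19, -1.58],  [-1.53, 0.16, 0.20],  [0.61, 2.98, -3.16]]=[[-1.62, -1.16, 1.16], [-3.21, -2.37, 1.57], [-0.62, -2.82, 2.53]]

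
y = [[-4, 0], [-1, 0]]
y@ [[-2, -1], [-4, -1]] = [[8, 4], [2, 1]]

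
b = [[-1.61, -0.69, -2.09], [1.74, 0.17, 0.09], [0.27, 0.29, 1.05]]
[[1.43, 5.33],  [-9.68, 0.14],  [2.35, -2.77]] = b @ [[-5.99, 0.39], [2.76, -2.00], [3.02, -2.19]]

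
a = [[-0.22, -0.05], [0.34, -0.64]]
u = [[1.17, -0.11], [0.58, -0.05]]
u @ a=[[-0.29,0.01], [-0.14,0.0]]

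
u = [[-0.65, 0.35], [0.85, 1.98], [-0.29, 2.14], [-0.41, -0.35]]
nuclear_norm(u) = 4.11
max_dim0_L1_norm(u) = 4.82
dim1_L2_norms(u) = [0.74, 2.15, 2.16, 0.54]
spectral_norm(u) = 2.98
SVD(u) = [[-0.09, 0.61], [-0.70, -0.52], [-0.7, 0.50], [0.13, 0.32]] @ diag([2.9787661693294956, 1.1265665131087854]) @ [[-0.13, -0.99], [-0.99, 0.13]]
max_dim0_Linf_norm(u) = 2.14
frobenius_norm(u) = 3.18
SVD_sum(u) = [[0.03, 0.26], [0.27, 2.06], [0.27, 2.07], [-0.05, -0.4]] + [[-0.68, 0.09], [0.58, -0.08], [-0.56, 0.07], [-0.36, 0.05]]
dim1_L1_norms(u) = [1.0, 2.83, 2.43, 0.76]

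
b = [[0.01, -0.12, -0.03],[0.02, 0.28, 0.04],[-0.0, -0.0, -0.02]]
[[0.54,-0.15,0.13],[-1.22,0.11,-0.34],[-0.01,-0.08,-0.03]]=b@[[1.10, -2.66, 0.01], [-4.48, -0.01, -1.39], [0.34, 4.14, 1.3]]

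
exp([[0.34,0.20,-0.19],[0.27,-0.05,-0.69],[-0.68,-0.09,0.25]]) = [[1.55, 0.25, -0.35], [0.62, 1.03, -0.83], [-0.97, -0.19, 1.43]]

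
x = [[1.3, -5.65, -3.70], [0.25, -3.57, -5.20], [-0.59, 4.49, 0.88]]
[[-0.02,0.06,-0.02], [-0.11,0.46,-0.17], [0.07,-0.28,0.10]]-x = [[-1.32,  5.71,  3.68], [-0.36,  4.03,  5.03], [0.66,  -4.77,  -0.78]]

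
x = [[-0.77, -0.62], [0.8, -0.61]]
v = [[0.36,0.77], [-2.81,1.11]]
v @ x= [[0.34, -0.69], [3.05, 1.07]]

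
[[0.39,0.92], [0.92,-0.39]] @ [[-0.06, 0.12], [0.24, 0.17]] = [[0.20,  0.2], [-0.15,  0.04]]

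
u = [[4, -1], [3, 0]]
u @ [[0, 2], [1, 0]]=[[-1, 8], [0, 6]]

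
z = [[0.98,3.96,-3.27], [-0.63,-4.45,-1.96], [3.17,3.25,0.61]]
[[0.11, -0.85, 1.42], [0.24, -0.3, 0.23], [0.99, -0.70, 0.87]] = z @ [[0.42,-0.28,0.29],[-0.1,0.02,0.04],[-0.03,0.2,-0.3]]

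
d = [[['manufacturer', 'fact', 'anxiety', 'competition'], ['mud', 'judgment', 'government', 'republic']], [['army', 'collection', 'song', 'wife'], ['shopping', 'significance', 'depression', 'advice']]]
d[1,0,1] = 'collection'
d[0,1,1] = 'judgment'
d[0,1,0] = 'mud'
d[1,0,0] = 'army'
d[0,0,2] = 'anxiety'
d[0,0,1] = 'fact'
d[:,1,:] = [['mud', 'judgment', 'government', 'republic'], ['shopping', 'significance', 'depression', 'advice']]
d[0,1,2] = 'government'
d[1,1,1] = 'significance'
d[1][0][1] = 'collection'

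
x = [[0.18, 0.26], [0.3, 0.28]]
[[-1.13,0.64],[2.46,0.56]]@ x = [[-0.01, -0.11], [0.61, 0.80]]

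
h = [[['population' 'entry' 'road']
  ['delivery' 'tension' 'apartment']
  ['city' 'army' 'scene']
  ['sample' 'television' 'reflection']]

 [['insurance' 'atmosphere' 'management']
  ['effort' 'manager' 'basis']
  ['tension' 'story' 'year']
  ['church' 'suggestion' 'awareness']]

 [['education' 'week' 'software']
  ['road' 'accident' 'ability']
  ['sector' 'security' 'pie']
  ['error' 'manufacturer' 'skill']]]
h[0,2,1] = 'army'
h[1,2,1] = 'story'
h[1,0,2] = 'management'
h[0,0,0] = 'population'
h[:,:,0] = [['population', 'delivery', 'city', 'sample'], ['insurance', 'effort', 'tension', 'church'], ['education', 'road', 'sector', 'error']]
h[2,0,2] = 'software'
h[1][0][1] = 'atmosphere'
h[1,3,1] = 'suggestion'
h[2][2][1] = 'security'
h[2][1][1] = 'accident'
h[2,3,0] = 'error'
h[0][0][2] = 'road'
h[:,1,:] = [['delivery', 'tension', 'apartment'], ['effort', 'manager', 'basis'], ['road', 'accident', 'ability']]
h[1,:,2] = ['management', 'basis', 'year', 'awareness']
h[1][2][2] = 'year'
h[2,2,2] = 'pie'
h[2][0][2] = 'software'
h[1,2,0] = 'tension'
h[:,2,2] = ['scene', 'year', 'pie']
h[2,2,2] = 'pie'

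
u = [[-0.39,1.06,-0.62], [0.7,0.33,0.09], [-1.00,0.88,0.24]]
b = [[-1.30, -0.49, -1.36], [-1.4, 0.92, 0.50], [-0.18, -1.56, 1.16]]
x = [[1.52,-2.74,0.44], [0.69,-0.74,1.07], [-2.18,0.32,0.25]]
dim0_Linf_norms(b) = [1.4, 1.56, 1.36]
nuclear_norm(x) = 6.23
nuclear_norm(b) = 5.60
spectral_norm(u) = 1.72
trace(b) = 0.78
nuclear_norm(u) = 3.18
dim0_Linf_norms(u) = [1.0, 1.06, 0.62]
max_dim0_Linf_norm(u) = 1.06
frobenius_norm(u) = 2.02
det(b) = -6.35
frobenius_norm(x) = 4.13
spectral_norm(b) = 2.20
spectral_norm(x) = 3.68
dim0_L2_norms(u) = [1.28, 1.42, 0.67]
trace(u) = 0.18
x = b @ u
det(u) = -0.86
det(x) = 5.45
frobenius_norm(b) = 3.26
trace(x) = 1.03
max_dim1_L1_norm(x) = 4.7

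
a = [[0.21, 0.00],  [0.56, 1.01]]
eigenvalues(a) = [1.01, 0.21]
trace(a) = 1.22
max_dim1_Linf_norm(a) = 1.01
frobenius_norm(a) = 1.17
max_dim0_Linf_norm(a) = 1.01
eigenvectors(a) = [[0.00, 0.82], [1.0, -0.57]]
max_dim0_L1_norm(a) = 1.01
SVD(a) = [[-0.09, -1.00], [-1.00, 0.09]] @ diag([1.1594551924113417, 0.1829307431526452]) @ [[-0.50, -0.87], [-0.87, 0.5]]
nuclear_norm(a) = 1.34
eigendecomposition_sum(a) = [[0.00, 0.0],[0.71, 1.01]] + [[0.21, 0.00], [-0.15, 0.00]]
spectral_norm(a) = 1.16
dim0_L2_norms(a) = [0.6, 1.01]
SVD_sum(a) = [[0.05,  0.09], [0.57,  1.0]] + [[0.16, -0.09], [-0.01, 0.01]]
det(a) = 0.21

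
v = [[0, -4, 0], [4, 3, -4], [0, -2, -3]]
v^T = [[0, 4, 0], [-4, 3, -2], [0, -4, -3]]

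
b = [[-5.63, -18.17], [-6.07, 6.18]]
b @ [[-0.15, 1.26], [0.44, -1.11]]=[[-7.15, 13.07], [3.63, -14.51]]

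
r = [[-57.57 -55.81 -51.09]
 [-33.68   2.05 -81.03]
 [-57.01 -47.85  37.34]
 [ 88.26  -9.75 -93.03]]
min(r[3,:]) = -93.03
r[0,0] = -57.57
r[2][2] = 37.34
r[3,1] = -9.75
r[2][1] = -47.85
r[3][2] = -93.03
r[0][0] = -57.57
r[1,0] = -33.68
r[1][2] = -81.03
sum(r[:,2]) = -187.81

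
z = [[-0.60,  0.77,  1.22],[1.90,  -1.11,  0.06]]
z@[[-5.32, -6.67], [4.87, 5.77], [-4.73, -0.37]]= [[1.17, 7.99], [-15.8, -19.10]]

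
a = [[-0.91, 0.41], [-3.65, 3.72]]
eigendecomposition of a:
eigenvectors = [[-0.76, -0.1], [-0.65, -1.00]]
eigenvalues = [-0.56, 3.37]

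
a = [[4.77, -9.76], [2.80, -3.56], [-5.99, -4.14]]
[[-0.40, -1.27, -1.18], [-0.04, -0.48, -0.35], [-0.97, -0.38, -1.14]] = a@ [[0.10, -0.02, 0.08], [0.09, 0.12, 0.16]]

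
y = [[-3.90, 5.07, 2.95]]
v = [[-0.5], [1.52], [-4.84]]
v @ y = [[1.95,-2.54,-1.48], [-5.93,7.71,4.48], [18.88,-24.54,-14.28]]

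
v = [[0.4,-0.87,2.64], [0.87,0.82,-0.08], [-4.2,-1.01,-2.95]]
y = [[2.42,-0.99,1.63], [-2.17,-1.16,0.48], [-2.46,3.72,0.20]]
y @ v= [[-6.74,-4.56,1.66], [-3.89,0.45,-7.05], [1.41,4.99,-7.38]]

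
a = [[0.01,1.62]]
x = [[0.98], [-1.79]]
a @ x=[[-2.89]]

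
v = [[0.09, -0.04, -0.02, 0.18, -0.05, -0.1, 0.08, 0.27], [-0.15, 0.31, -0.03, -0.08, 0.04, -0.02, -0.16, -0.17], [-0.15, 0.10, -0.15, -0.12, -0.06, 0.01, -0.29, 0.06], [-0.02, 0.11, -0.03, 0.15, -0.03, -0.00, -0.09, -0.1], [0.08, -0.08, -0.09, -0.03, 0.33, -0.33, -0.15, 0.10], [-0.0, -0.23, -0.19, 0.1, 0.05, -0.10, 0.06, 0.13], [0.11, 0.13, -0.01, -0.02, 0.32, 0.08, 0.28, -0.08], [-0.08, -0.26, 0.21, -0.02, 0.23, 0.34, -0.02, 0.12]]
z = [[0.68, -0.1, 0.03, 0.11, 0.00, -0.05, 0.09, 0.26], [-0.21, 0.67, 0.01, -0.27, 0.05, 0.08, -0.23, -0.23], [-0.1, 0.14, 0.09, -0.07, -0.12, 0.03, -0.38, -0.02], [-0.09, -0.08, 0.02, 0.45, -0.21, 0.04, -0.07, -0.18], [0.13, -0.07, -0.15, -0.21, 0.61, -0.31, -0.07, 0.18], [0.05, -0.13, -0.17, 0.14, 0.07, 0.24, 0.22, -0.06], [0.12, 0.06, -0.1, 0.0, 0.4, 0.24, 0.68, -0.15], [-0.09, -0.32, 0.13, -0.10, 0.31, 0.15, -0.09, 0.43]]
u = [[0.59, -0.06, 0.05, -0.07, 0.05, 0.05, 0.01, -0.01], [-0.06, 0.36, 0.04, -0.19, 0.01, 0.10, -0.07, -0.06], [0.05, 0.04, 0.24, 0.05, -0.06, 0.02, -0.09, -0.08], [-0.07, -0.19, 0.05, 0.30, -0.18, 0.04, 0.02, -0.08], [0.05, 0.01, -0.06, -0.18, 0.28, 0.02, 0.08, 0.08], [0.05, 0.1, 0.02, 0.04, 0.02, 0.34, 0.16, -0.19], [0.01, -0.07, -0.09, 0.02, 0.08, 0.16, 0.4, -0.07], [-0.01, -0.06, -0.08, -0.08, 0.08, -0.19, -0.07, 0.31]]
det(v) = 0.00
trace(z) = 3.85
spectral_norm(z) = 1.15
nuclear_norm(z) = 4.58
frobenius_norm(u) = 1.23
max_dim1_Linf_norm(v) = 0.34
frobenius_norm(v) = 1.21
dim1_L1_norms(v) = [0.83, 0.96, 0.94, 0.53, 1.19, 0.86, 1.03, 1.28]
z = u + v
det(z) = 0.00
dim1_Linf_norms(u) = [0.59, 0.36, 0.24, 0.3, 0.28, 0.34, 0.4, 0.31]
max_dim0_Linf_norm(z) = 0.68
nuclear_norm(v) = 2.99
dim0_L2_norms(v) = [0.28, 0.51, 0.34, 0.3, 0.52, 0.5, 0.48, 0.4]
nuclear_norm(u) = 2.82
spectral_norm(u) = 0.67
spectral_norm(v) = 0.68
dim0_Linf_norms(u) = [0.59, 0.36, 0.24, 0.3, 0.28, 0.34, 0.4, 0.31]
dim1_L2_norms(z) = [0.75, 0.83, 0.45, 0.55, 0.77, 0.43, 0.85, 0.67]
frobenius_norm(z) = 1.92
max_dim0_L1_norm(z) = 1.83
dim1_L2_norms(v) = [0.37, 0.43, 0.4, 0.23, 0.52, 0.36, 0.47, 0.55]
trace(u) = 2.82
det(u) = 0.00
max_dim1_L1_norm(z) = 1.75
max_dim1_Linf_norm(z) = 0.68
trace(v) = 1.03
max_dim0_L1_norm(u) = 0.93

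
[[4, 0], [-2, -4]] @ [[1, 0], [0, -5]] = [[4, 0], [-2, 20]]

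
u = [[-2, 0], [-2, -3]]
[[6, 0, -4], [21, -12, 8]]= u @[[-3, 0, 2], [-5, 4, -4]]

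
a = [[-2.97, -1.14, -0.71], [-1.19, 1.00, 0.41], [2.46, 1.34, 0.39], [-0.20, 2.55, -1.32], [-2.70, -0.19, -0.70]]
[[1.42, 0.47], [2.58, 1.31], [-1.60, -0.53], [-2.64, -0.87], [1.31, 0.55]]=a @ [[-1.15, -0.52],[0.18, 0.22],[2.52, 1.16]]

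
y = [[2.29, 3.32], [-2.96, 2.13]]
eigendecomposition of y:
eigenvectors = [[(0.73+0j), 0.73-0.00j],[(-0.02+0.69j), (-0.02-0.69j)]]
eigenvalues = [(2.21+3.13j), (2.21-3.13j)]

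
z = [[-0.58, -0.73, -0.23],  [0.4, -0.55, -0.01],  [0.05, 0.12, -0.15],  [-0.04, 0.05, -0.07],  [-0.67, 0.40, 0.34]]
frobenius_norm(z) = 1.47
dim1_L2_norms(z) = [0.96, 0.68, 0.2, 0.09, 0.85]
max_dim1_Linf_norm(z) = 0.73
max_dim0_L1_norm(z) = 1.85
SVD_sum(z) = [[0.19, -0.38, -0.14], [0.27, -0.55, -0.20], [-0.02, 0.03, 0.01], [-0.02, 0.03, 0.01], [-0.31, 0.62, 0.22]] + [[-0.76,-0.37,-0.04], [0.11,0.05,0.01], [0.08,0.04,0.00], [-0.02,-0.01,-0.00], [-0.37,-0.18,-0.02]] + [[-0.01, 0.02, -0.06], [0.02, -0.06, 0.18], [-0.02, 0.05, -0.16], [-0.01, 0.02, -0.08], [0.01, -0.04, 0.14]]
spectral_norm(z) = 1.07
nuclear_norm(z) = 2.34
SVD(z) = [[0.42, 0.89, -0.19], [0.6, -0.13, 0.61], [-0.03, -0.09, -0.56], [-0.04, 0.02, -0.27], [-0.68, 0.43, 0.46]] @ diag([1.0701891247373543, 0.956706683032785, 0.3116208592734155]) @ [[0.42,-0.85,-0.3], [-0.9,-0.43,-0.04], [0.09,-0.29,0.95]]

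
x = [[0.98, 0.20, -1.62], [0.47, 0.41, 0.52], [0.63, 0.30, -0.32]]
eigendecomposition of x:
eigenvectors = [[-0.66+0.00j, -0.66-0.00j, (0.5+0j)], [0.16+0.63j, 0.16-0.63j, -0.84+0.00j], [-0.16+0.35j, (-0.16-0.35j), (0.2+0j)]]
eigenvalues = [(0.53+0.66j), (0.53-0.66j), (0.01+0j)]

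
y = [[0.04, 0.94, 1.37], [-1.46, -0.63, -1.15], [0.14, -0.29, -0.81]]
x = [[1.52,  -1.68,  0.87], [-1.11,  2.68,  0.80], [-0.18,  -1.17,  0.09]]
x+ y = [[1.56,-0.74,2.24], [-2.57,2.05,-0.35], [-0.04,-1.46,-0.72]]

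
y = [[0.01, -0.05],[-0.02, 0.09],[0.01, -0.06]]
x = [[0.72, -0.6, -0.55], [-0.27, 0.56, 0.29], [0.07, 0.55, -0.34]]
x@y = [[0.01, -0.06], [-0.01, 0.05], [-0.01, 0.07]]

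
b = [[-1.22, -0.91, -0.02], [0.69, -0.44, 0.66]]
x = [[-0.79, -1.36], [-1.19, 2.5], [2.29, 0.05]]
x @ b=[[0.03, 1.32, -0.88], [3.18, -0.02, 1.67], [-2.76, -2.11, -0.01]]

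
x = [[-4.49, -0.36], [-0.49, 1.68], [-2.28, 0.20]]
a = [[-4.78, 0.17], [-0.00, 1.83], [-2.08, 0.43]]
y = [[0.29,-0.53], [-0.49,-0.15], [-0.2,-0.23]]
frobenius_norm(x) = 5.35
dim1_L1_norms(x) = [4.85, 2.17, 2.48]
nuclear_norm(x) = 6.79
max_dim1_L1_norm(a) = 4.95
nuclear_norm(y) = 1.20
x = a + y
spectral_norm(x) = 5.06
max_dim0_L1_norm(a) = 6.86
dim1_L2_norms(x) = [4.5, 1.75, 2.29]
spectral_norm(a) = 5.22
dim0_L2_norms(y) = [0.6, 0.6]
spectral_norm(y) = 0.63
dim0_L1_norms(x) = [7.26, 2.24]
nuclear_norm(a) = 7.08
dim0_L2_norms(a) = [5.21, 1.89]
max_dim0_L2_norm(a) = 5.21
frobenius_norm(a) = 5.54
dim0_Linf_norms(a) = [4.78, 1.83]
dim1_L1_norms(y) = [0.82, 0.64, 0.43]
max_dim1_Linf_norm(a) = 4.78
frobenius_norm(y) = 0.85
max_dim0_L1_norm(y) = 0.98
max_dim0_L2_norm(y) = 0.6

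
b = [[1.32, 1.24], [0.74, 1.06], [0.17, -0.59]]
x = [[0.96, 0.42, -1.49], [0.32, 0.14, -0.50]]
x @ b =[[1.32, 2.51], [0.44, 0.84]]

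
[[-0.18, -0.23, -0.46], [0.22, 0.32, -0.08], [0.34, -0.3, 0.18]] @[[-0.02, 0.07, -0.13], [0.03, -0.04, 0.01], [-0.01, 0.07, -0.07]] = [[0.00, -0.04, 0.05],  [0.01, -0.0, -0.02],  [-0.02, 0.05, -0.06]]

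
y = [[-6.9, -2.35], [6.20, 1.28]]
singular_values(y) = [9.64, 0.6]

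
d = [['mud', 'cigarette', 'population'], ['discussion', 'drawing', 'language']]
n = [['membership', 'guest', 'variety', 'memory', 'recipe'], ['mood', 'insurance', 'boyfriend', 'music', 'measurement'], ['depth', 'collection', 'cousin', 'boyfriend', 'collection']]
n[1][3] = 'music'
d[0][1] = 'cigarette'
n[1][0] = 'mood'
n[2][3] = 'boyfriend'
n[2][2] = 'cousin'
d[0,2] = 'population'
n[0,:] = ['membership', 'guest', 'variety', 'memory', 'recipe']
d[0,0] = 'mud'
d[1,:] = ['discussion', 'drawing', 'language']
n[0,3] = 'memory'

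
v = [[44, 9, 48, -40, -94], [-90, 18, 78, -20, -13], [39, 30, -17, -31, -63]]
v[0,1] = 9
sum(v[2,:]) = -42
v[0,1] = 9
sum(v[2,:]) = -42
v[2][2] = -17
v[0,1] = 9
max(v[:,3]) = -20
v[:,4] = [-94, -13, -63]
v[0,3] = -40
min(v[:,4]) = -94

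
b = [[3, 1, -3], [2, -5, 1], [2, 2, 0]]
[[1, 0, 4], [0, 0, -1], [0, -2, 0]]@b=[[11, 9, -3], [-2, -2, 0], [-4, 10, -2]]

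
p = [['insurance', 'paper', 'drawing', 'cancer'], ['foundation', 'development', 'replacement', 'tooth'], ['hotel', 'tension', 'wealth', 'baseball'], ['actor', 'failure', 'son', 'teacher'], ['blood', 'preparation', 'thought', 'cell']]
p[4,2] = 'thought'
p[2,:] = ['hotel', 'tension', 'wealth', 'baseball']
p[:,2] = ['drawing', 'replacement', 'wealth', 'son', 'thought']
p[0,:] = ['insurance', 'paper', 'drawing', 'cancer']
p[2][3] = 'baseball'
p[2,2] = 'wealth'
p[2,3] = 'baseball'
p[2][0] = 'hotel'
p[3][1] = 'failure'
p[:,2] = ['drawing', 'replacement', 'wealth', 'son', 'thought']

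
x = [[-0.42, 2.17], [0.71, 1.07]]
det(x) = -1.99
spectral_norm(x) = 2.42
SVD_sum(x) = [[-0.06, 2.18], [-0.03, 1.05]] + [[-0.36, -0.01], [0.74, 0.02]]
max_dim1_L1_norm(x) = 2.59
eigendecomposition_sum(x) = [[-0.85, 0.84],  [0.28, -0.27]] + [[0.43,  1.33], [0.43,  1.34]]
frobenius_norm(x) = 2.56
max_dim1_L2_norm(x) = 2.21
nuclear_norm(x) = 3.24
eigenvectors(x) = [[-0.95,-0.7], [0.31,-0.71]]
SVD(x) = [[0.90, 0.43],[0.43, -0.90]] @ diag([2.420381081166616, 0.8222258947094307]) @ [[-0.03, 1.0], [-1.0, -0.03]]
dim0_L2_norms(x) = [0.82, 2.42]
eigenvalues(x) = [-1.12, 1.77]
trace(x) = 0.65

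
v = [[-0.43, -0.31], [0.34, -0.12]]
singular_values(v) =[0.58, 0.27]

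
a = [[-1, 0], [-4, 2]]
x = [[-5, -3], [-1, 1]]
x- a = [[-4, -3], [3, -1]]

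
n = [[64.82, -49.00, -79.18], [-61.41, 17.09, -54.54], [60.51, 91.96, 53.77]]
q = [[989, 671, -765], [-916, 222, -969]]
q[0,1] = 671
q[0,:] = [989, 671, -765]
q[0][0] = 989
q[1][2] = -969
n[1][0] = -61.41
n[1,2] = -54.54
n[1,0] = -61.41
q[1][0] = -916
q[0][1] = 671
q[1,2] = -969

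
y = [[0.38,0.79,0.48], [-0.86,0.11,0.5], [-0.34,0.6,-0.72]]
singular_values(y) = [1.0, 1.0, 1.0]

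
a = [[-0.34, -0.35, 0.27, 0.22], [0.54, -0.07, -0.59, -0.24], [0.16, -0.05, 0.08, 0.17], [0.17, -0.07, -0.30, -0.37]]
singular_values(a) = [1.07, 0.37, 0.33, 0.09]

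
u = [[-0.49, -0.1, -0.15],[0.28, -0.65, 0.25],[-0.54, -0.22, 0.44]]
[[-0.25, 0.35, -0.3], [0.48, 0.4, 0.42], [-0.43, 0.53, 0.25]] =u@[[0.74, -0.57, 0.35], [-0.56, -0.82, -0.13], [-0.36, 0.10, 0.93]]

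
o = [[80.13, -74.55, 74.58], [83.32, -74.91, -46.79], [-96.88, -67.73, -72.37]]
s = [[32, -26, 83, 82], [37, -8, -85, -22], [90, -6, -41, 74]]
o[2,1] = -67.73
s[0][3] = 82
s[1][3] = -22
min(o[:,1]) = -74.91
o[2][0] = -96.88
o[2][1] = -67.73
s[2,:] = [90, -6, -41, 74]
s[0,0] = 32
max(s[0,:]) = 83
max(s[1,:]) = 37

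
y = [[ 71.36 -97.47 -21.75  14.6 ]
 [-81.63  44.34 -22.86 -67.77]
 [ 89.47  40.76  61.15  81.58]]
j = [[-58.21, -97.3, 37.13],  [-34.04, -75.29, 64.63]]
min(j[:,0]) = -58.21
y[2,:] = [89.47, 40.76, 61.15, 81.58]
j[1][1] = -75.29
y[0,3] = 14.6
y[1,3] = -67.77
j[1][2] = 64.63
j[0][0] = -58.21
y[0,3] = 14.6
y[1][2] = -22.86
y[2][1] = 40.76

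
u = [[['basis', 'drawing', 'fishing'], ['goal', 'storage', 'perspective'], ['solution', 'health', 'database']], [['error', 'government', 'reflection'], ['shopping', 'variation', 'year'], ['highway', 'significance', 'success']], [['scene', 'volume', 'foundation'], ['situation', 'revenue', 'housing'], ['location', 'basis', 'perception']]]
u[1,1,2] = 'year'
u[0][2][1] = 'health'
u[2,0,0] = 'scene'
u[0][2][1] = 'health'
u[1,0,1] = 'government'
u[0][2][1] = 'health'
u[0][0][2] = 'fishing'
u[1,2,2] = 'success'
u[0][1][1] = 'storage'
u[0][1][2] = 'perspective'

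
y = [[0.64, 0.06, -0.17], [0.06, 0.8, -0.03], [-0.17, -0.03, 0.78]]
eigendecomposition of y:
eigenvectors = [[0.84, -0.53, -0.15], [-0.12, -0.44, 0.89], [0.54, 0.73, 0.43]]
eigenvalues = [0.52, 0.92, 0.78]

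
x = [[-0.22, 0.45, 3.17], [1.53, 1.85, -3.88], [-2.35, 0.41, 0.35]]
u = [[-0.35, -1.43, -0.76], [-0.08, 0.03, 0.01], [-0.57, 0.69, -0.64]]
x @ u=[[-1.77,2.52,-1.86], [1.53,-4.81,1.34], [0.59,3.61,1.57]]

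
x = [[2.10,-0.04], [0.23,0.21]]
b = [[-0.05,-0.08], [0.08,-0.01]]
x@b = [[-0.11,-0.17], [0.01,-0.02]]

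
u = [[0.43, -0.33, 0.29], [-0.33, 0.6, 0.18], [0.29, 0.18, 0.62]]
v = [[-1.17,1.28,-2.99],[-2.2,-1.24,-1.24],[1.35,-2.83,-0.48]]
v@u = [[-1.79, 0.62, -1.96],  [-0.9, -0.24, -1.63],  [1.38, -2.23, -0.42]]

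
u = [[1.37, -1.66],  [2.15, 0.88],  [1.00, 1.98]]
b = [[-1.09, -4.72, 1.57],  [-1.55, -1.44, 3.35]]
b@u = [[-10.07, 0.76], [-1.87, 7.94]]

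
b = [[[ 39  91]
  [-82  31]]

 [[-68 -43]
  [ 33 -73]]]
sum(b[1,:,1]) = -116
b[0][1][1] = 31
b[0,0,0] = 39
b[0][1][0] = -82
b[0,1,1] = 31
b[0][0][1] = 91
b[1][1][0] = 33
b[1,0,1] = -43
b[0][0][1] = 91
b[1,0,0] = -68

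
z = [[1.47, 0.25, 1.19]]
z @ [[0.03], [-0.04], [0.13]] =[[0.19]]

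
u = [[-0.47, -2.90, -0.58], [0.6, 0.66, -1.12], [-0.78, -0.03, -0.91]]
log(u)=[[(0.14+0.82j), (-1.82+1.04j), (0.79+2.09j)], [0.62+0.18j, (0.73+0.23j), -0.66+0.46j], [-0.15+0.82j, (0.61+1.04j), 0.55+2.09j]]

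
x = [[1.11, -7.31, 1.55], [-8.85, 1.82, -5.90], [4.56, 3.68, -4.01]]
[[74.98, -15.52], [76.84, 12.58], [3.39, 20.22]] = x @ [[-1.46,  0.72],[-13.67,  1.66],[-15.05,  -2.7]]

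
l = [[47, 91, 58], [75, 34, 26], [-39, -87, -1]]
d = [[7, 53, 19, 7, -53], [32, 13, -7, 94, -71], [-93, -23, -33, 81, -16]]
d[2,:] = [-93, -23, -33, 81, -16]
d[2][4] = -16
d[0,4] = -53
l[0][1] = 91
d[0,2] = 19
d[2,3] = 81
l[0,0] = 47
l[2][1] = -87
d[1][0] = 32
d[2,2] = -33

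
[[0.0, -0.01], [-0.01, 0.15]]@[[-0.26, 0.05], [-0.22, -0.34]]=[[0.0,0.0], [-0.03,-0.05]]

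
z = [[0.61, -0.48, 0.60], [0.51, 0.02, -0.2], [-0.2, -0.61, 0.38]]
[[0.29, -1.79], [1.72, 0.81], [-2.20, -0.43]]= z @ [[2.96, -0.11], [2.11, -2.07], [-0.84, -4.52]]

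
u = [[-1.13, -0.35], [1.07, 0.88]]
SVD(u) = [[-0.64, 0.76], [0.76, 0.64]] @ diag([1.788451752603305, 0.34661264923566515]) @ [[0.86, 0.50], [-0.50, 0.86]]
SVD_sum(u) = [[-1.00, -0.58], [1.18, 0.69]] + [[-0.13, 0.23], [-0.11, 0.19]]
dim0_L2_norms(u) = [1.56, 0.95]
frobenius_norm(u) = 1.82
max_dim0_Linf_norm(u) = 1.13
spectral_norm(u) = 1.79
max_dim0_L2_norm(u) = 1.56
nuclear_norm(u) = 2.14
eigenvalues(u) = [-0.92, 0.67]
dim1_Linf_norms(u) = [1.13, 1.07]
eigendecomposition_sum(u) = [[-1.04,-0.20], [0.62,0.12]] + [[-0.09, -0.15], [0.45, 0.76]]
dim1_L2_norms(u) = [1.18, 1.39]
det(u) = -0.62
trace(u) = -0.25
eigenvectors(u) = [[-0.86, 0.19], [0.51, -0.98]]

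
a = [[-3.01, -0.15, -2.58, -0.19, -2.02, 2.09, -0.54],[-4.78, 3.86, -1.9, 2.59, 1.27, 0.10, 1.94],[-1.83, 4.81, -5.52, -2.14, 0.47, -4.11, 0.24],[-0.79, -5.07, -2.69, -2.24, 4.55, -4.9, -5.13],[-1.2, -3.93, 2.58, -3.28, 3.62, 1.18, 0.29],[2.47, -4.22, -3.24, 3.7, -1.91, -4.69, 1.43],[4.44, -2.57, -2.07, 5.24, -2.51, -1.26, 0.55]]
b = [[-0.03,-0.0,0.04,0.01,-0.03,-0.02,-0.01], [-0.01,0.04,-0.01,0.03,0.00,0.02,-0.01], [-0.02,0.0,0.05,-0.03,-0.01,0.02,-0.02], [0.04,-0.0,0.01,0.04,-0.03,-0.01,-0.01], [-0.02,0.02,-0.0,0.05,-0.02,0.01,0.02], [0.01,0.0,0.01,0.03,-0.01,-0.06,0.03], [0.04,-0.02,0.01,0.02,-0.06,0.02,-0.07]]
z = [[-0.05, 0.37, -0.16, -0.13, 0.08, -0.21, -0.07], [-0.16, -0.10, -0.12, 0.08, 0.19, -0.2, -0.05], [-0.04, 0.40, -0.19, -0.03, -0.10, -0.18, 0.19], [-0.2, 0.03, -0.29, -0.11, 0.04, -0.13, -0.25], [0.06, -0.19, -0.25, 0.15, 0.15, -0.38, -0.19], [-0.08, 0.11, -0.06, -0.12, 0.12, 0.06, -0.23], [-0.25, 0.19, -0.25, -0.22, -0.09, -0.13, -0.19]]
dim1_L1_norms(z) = [1.07, 0.9, 1.13, 1.05, 1.37, 0.78, 1.32]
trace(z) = -0.43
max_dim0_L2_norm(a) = 10.18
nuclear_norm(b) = 0.43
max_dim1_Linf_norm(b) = 0.07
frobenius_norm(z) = 1.25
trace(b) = -0.05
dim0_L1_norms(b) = [0.17, 0.08, 0.13, 0.21, 0.16, 0.16, 0.17]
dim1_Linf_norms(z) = [0.37, 0.2, 0.4, 0.29, 0.38, 0.23, 0.25]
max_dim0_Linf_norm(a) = 5.52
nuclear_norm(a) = 48.64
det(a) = -148067.17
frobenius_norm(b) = 0.19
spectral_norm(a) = 12.30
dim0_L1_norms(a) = [18.52, 24.61, 20.58, 19.38, 16.35, 18.33, 10.12]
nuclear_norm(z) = 2.57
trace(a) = -7.43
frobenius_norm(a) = 21.38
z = b @ a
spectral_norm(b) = 0.12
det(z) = -0.00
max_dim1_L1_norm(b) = 0.24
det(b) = 0.00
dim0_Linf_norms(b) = [0.04, 0.04, 0.05, 0.05, 0.06, 0.06, 0.07]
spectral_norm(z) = 0.90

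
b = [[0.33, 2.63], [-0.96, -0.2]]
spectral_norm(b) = 2.67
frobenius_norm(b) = 2.83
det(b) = 2.46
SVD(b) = [[0.99, -0.14], [-0.14, -0.99]] @ diag([2.6722187310933116, 0.9201342582438999]) @ [[0.17, 0.99], [0.99, -0.17]]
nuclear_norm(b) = 3.59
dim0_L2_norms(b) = [1.02, 2.64]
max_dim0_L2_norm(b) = 2.64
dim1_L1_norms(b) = [2.96, 1.16]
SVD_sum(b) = [[0.45, 2.61], [-0.06, -0.36]] + [[-0.12, 0.02], [-0.9, 0.16]]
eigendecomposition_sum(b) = [[(0.16+0.78j), (1.32-0.05j)], [(-0.48+0.02j), (-0.1+0.79j)]] + [[0.16-0.78j, (1.32+0.05j)], [(-0.48-0.02j), -0.10-0.79j]]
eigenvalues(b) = [(0.06+1.57j), (0.06-1.57j)]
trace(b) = 0.13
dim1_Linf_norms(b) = [2.63, 0.96]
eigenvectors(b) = [[0.86+0.00j,  (0.86-0j)],[-0.09+0.51j,  -0.09-0.51j]]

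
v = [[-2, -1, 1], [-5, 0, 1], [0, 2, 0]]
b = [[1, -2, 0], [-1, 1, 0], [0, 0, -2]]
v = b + [[-3, 1, 1], [-4, -1, 1], [0, 2, 2]]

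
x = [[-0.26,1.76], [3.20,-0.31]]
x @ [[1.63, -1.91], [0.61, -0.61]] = [[0.65,-0.58], [5.03,-5.92]]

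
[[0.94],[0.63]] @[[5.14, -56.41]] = [[4.83,-53.03], [3.24,-35.54]]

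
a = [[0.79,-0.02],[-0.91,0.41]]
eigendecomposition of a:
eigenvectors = [[0.42, 0.05], [-0.91, 1.00]]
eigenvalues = [0.83, 0.37]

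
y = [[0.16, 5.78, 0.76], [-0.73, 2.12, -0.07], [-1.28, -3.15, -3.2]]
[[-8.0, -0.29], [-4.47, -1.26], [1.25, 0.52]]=y@[[1.79, 1.87], [-1.48, 0.02], [0.35, -0.93]]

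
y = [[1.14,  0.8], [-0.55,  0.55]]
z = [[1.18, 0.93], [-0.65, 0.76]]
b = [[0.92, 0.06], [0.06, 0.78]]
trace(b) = 1.70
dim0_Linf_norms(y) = [1.14, 0.8]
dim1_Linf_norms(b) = [0.92, 0.78]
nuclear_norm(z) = 2.50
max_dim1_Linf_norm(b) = 0.92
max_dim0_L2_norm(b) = 0.92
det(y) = 1.07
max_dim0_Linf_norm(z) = 1.18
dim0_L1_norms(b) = [0.98, 0.84]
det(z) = 1.50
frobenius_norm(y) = 1.60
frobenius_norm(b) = 1.21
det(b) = 0.71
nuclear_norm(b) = 1.70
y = z @ b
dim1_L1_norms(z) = [2.11, 1.41]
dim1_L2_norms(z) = [1.5, 1.0]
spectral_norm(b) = 0.94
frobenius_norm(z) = 1.80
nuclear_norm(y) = 2.16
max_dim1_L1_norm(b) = 0.98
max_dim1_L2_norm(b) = 0.92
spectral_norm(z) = 1.50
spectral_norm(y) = 1.40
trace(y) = 1.69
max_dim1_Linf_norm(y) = 1.14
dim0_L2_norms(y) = [1.27, 0.97]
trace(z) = 1.94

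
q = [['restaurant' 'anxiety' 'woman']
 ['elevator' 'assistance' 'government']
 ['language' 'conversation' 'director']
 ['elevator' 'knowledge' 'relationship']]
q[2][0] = 'language'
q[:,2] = ['woman', 'government', 'director', 'relationship']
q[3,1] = 'knowledge'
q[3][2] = 'relationship'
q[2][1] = 'conversation'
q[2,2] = 'director'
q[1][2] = 'government'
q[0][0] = 'restaurant'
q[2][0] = 'language'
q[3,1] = 'knowledge'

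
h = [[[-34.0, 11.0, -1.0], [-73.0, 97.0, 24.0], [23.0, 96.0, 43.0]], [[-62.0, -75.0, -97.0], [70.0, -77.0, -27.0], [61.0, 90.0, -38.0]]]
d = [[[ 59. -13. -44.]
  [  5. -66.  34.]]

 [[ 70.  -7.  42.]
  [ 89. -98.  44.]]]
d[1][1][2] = 44.0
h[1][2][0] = 61.0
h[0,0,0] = -34.0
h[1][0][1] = -75.0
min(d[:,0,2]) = -44.0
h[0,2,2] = 43.0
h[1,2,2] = -38.0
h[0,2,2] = 43.0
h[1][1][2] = -27.0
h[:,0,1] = [11.0, -75.0]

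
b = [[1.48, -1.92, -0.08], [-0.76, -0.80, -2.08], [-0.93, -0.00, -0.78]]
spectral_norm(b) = 2.57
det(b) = -1.59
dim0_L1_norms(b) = [3.17, 2.72, 2.94]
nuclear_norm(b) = 5.32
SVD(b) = [[-0.05,-0.97,0.24], [0.91,-0.14,-0.40], [0.42,0.20,0.88]] @ diag([2.5695579503323303, 2.4972495121868925, 0.24822734290613147]) @ [[-0.45, -0.25, -0.86],  [-0.61, 0.79, 0.09],  [-0.66, -0.56, 0.5]]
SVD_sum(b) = [[0.05, 0.03, 0.10], [-1.04, -0.58, -2.00], [-0.49, -0.27, -0.93]] + [[1.47, -1.92, -0.21],[0.21, -0.28, -0.03],[-0.30, 0.39, 0.04]] + [[-0.04, -0.03, 0.03],[0.07, 0.06, -0.05],[-0.14, -0.12, 0.11]]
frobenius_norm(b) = 3.59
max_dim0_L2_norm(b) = 2.22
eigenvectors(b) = [[-0.46, -0.92, -0.76], [-0.83, -0.05, -0.39], [-0.33, 0.39, 0.53]]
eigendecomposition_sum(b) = [[-0.37, -0.56, -0.93], [-0.66, -1.01, -1.69], [-0.27, -0.41, -0.68]] + [[2.29, -1.99, 1.82], [0.13, -0.11, 0.1], [-0.98, 0.85, -0.77]] + [[-0.45, 0.63, -0.96], [-0.23, 0.32, -0.49], [0.31, -0.44, 0.67]]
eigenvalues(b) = [-2.06, 1.4, 0.55]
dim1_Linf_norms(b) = [1.92, 2.08, 0.93]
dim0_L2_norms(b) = [1.91, 2.08, 2.22]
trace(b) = -0.10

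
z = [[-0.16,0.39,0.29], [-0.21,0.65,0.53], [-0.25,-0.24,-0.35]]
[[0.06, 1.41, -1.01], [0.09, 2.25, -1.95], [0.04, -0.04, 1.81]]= z @[[-0.23, -3.12, -1.62], [0.06, 1.23, -0.54], [0.01, 1.5, -3.65]]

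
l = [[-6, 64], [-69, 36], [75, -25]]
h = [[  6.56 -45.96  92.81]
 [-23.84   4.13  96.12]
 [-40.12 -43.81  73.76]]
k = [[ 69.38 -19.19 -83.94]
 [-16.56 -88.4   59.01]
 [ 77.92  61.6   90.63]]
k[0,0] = 69.38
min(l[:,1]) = -25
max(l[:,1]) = 64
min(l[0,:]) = -6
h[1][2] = 96.12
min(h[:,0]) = -40.12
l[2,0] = 75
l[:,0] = [-6, -69, 75]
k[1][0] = -16.56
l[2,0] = 75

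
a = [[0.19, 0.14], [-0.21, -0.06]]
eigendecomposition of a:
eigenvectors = [[-0.46-0.43j, -0.46+0.43j], [0.77+0.00j, 0.77-0.00j]]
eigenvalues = [(0.06+0.12j), (0.06-0.12j)]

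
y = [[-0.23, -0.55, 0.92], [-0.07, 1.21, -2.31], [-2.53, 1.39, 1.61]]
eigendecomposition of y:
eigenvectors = [[(0.65+0j), (0.03-0.26j), 0.03+0.26j],  [0.66+0.00j, -0.05+0.68j, (-0.05-0.68j)],  [0.39+0.00j, (0.69+0j), (0.69-0j)]]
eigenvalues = [(-0.23+0j), (1.41+2.34j), (1.41-2.34j)]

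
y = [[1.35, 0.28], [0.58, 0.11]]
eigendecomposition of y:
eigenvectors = [[0.92, -0.20], [0.39, 0.98]]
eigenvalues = [1.47, -0.01]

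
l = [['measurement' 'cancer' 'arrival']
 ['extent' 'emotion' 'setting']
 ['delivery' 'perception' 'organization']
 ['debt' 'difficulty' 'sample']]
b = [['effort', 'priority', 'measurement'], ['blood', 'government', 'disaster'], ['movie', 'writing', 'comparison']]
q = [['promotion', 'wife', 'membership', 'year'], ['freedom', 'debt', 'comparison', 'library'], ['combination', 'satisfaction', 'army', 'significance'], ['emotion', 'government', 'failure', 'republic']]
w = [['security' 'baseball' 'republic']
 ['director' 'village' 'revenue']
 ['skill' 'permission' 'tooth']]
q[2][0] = 'combination'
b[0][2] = 'measurement'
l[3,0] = 'debt'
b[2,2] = 'comparison'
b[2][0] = 'movie'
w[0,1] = 'baseball'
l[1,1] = 'emotion'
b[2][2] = 'comparison'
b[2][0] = 'movie'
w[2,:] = ['skill', 'permission', 'tooth']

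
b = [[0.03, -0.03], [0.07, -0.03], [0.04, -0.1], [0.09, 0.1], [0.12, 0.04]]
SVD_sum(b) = [[0.01, 0.01], [0.04, 0.02], [-0.02, -0.01], [0.11, 0.07], [0.1, 0.07]] + [[0.02, -0.04],[0.03, -0.05],[0.06, -0.09],[-0.02, 0.03],[0.02, -0.03]]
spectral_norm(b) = 0.18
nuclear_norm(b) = 0.32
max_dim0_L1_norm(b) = 0.35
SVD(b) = [[-0.05, -0.3],[-0.23, -0.45],[0.11, -0.77],[-0.70, 0.26],[-0.66, -0.22]] @ diag([0.1848965746803348, 0.13825070224588148]) @ [[-0.85, -0.53], [-0.53, 0.85]]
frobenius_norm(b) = 0.23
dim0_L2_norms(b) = [0.17, 0.15]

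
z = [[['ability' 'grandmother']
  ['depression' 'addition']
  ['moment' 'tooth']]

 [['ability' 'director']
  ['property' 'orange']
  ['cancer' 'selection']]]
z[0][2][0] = 'moment'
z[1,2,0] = 'cancer'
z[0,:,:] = [['ability', 'grandmother'], ['depression', 'addition'], ['moment', 'tooth']]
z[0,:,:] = [['ability', 'grandmother'], ['depression', 'addition'], ['moment', 'tooth']]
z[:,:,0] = [['ability', 'depression', 'moment'], ['ability', 'property', 'cancer']]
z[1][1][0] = 'property'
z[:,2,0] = ['moment', 'cancer']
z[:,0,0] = ['ability', 'ability']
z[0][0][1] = 'grandmother'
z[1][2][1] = 'selection'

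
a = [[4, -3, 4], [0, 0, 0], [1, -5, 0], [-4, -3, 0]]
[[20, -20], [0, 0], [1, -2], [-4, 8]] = a @ [[1, -2], [0, 0], [4, -3]]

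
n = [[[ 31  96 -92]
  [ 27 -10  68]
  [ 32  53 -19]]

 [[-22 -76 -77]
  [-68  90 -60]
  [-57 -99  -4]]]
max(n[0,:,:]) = 96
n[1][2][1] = -99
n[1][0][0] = -22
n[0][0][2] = -92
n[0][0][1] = 96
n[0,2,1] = 53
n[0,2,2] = -19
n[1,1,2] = -60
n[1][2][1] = -99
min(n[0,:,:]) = -92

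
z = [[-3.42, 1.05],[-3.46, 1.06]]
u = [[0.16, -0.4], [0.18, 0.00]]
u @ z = [[0.84, -0.26], [-0.62, 0.19]]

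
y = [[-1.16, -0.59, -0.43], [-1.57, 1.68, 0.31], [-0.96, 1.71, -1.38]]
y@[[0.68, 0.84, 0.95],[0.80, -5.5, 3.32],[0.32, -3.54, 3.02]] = [[-1.4,3.79,-4.36], [0.38,-11.66,5.02], [0.27,-5.33,0.6]]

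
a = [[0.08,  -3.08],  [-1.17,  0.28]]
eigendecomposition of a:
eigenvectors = [[-0.86, 0.84], [-0.5, -0.54]]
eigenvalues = [-1.72, 2.08]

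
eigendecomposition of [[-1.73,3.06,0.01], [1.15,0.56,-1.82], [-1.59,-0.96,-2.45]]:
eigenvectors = [[(0.57+0j), 0.66+0.00j, 0.66-0.00j],  [0.75+0.00j, (-0.26+0.25j), (-0.26-0.25j)],  [-0.34+0.00j, 0.07+0.65j, 0.07-0.65j]]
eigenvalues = [(2.27+0j), (-2.95+1.17j), (-2.95-1.17j)]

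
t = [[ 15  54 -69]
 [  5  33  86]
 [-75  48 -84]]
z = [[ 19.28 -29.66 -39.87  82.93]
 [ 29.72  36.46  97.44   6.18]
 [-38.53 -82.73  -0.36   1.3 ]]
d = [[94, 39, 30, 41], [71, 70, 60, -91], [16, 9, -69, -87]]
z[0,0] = 19.28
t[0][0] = 15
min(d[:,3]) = -91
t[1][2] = 86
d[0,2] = 30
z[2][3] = 1.3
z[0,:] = [19.28, -29.66, -39.87, 82.93]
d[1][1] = 70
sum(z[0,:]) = 32.68000000000001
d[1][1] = 70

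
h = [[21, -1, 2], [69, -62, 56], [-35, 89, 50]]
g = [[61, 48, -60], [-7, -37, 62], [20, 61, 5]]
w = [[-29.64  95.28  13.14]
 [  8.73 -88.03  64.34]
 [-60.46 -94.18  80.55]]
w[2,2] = 80.55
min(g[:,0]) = -7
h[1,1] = -62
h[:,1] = [-1, -62, 89]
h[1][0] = 69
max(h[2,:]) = 89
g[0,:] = [61, 48, -60]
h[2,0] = -35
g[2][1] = 61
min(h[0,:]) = -1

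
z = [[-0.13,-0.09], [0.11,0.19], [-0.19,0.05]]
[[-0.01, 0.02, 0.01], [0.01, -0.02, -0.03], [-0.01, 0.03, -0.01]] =z @ [[0.04, -0.15, 0.03], [0.04, -0.03, -0.15]]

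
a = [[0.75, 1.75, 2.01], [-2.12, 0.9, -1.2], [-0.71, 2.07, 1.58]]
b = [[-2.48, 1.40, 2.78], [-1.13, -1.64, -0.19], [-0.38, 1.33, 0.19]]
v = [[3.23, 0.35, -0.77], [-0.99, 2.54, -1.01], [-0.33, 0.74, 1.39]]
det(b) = -5.36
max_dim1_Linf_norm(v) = 3.23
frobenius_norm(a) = 4.66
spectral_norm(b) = 4.08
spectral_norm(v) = 3.50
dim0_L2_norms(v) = [3.39, 2.67, 1.88]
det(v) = 14.33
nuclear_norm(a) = 6.78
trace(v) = 7.16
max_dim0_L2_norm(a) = 2.86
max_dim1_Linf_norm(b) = 2.78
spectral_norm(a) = 3.72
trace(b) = -3.93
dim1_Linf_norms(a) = [2.01, 2.12, 2.07]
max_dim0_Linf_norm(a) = 2.12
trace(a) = 3.23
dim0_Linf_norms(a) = [2.12, 2.07, 2.01]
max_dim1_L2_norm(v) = 3.34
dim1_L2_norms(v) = [3.34, 2.91, 1.61]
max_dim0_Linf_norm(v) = 3.23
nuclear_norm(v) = 7.76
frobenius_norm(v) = 4.71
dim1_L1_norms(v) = [4.35, 4.54, 2.46]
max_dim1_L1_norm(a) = 4.51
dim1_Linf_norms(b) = [2.78, 1.64, 1.33]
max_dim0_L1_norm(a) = 4.79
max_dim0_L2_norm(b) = 2.79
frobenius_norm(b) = 4.67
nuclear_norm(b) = 6.87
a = b + v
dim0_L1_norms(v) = [4.55, 3.63, 3.17]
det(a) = 2.75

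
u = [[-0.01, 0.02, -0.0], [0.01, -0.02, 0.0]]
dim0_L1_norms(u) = [0.02, 0.04, 0.0]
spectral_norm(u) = 0.03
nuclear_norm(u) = 0.03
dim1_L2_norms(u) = [0.02, 0.02]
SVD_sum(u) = [[-0.01, 0.02, 0.00], [0.01, -0.02, 0.00]] + [[0.0,  0.0,  0.00], [0.0,  0.0,  0.00]]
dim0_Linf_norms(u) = [0.01, 0.02, 0.0]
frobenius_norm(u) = 0.03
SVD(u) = [[-0.71, 0.71],[0.71, 0.71]] @ diag([0.0316227766016838, 1.1676070251965053e-18]) @ [[0.45,-0.89,0.0], [0.89,0.45,0.0]]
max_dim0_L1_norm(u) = 0.04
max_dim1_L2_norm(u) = 0.02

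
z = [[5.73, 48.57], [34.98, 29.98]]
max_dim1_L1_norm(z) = 64.96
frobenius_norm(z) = 67.19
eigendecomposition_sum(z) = [[-16.10, 14.19], [10.22, -9.01]] + [[21.83,34.38], [24.76,38.99]]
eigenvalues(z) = [-25.11, 60.82]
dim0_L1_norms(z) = [40.71, 78.55]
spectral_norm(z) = 62.60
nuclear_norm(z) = 87.00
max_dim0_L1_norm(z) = 78.55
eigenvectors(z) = [[-0.84, -0.66], [0.54, -0.75]]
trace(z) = 35.71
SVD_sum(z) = [[20.53, 41.19],[18.93, 37.98]] + [[-14.80,7.38], [16.05,-8.0]]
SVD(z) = [[-0.74, -0.68],[-0.68, 0.74]] @ diag([62.60330519345739, 24.394769497882766]) @ [[-0.45, -0.9], [0.9, -0.45]]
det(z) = -1527.19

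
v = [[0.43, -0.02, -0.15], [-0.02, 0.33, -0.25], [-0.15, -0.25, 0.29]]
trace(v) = 1.05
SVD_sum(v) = [[0.15, 0.17, -0.20],  [0.17, 0.19, -0.23],  [-0.20, -0.23, 0.27]] + [[0.28, -0.19, 0.05], [-0.19, 0.13, -0.03], [0.05, -0.03, 0.01]] + [[0.0, 0.00, 0.0], [0.0, 0.01, 0.01], [0.0, 0.01, 0.01]]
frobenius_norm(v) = 0.74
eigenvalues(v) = [0.02, 0.42, 0.61]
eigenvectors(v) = [[0.3, 0.82, -0.49], [0.61, -0.56, -0.56], [0.73, 0.13, 0.67]]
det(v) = 0.01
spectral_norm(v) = 0.61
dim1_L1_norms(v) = [0.6, 0.6, 0.69]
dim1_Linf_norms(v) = [0.43, 0.33, 0.29]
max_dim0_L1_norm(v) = 0.69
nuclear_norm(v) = 1.05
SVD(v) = [[-0.49, 0.82, 0.3], [-0.56, -0.56, 0.61], [0.67, 0.13, 0.73]] @ diag([0.6104442599477261, 0.4190931744942354, 0.020462565558038163]) @ [[-0.49, -0.56, 0.67], [0.82, -0.56, 0.13], [0.3, 0.61, 0.73]]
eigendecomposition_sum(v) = [[0.00, 0.00, 0.00], [0.0, 0.01, 0.01], [0.00, 0.01, 0.01]] + [[0.28,-0.19,0.05], [-0.19,0.13,-0.03], [0.05,-0.03,0.01]] + [[0.15, 0.17, -0.20], [0.17, 0.19, -0.23], [-0.2, -0.23, 0.27]]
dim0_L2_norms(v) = [0.46, 0.41, 0.41]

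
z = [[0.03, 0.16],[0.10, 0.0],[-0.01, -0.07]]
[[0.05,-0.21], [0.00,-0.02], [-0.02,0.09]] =z @ [[0.04, -0.18], [0.32, -1.28]]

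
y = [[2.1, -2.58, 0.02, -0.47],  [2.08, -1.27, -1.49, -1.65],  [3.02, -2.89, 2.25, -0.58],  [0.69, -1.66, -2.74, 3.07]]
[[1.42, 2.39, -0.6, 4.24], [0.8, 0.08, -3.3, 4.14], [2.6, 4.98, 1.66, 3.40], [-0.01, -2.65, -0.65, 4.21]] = y @[[0.59,-0.08,-0.18,0.68], [-0.08,-0.91,-0.05,-1.08], [0.28,1.05,1.12,-0.81], [0.07,-0.40,0.8,-0.09]]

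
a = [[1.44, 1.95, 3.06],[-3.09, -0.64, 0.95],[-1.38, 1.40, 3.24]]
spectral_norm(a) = 5.09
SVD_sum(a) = [[-0.4, 1.47, 3.05], [-0.11, 0.4, 0.84], [-0.43, 1.58, 3.28]] + [[1.81, 0.57, -0.04], [-3.01, -0.95, 0.07], [-0.91, -0.29, 0.02]] + [[0.03, -0.09, 0.05], [0.03, -0.09, 0.05], [-0.04, 0.11, -0.06]]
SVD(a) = [[-0.67, 0.50, -0.55], [-0.18, -0.83, -0.53], [-0.72, -0.25, 0.65]] @ diag([5.091765500736502, 3.8073437540709825, 0.1998940315423114]) @ [[0.12, -0.43, -0.89], [0.95, 0.30, -0.02], [-0.28, 0.85, -0.45]]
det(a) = -3.88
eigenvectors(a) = [[0.22+0.00j,0.71+0.00j,0.71-0.00j], [-0.88+0.00j,-0.28+0.39j,(-0.28-0.39j)], [0.43+0.00j,(0.35+0.37j),0.35-0.37j]]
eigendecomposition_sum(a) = [[(0.06+0j), (0.06+0j), -0.07+0.00j], [(-0.23-0j), -0.25-0.00j, (0.27-0j)], [0.11+0.00j, 0.12+0.00j, -0.13+0.00j]] + [[0.69+2.08j, 0.94-0.33j, (1.56-1.73j)], [-1.43-0.44j, (-0.19+0.65j), (0.34+1.56j)], [(-0.75+1.39j), 0.64+0.33j, (1.69-0.04j)]] + [[(0.69-2.08j), (0.94+0.33j), 1.56+1.73j], [(-1.43+0.44j), -0.19-0.65j, 0.34-1.56j], [-0.75-1.39j, 0.64-0.33j, (1.69+0.04j)]]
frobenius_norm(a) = 6.36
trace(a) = 4.04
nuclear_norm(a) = 9.10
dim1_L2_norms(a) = [3.9, 3.3, 3.79]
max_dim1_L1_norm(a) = 6.45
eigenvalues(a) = [(-0.32+0j), (2.18+2.69j), (2.18-2.69j)]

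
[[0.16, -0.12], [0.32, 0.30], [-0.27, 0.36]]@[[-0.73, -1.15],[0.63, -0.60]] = [[-0.19, -0.11], [-0.04, -0.55], [0.42, 0.09]]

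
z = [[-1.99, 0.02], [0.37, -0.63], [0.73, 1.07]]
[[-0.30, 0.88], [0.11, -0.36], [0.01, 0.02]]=z@[[0.15, -0.44], [-0.09, 0.32]]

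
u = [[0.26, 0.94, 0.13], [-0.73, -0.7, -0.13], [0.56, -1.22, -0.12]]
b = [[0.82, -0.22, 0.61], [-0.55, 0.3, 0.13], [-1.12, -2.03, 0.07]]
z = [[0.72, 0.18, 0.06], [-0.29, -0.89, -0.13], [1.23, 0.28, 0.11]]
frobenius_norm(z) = 1.75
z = b @ u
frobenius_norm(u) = 1.96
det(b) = 1.14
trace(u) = -0.56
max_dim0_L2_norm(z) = 1.45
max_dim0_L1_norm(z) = 2.24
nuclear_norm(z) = 2.33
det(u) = -0.00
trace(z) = -0.06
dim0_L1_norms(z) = [2.24, 1.35, 0.3]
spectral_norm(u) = 1.71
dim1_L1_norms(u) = [1.33, 1.56, 1.9]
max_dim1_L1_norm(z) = 1.62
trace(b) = 1.19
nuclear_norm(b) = 3.89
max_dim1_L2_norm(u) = 1.35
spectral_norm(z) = 1.58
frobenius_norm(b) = 2.62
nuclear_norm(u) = 2.66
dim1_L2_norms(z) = [0.74, 0.95, 1.27]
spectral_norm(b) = 2.33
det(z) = -0.01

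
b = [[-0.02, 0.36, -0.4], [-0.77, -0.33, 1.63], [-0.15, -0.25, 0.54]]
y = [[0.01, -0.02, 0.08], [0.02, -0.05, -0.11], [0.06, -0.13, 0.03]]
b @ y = [[-0.02, 0.03, -0.05], [0.08, -0.18, 0.02], [0.03, -0.05, 0.03]]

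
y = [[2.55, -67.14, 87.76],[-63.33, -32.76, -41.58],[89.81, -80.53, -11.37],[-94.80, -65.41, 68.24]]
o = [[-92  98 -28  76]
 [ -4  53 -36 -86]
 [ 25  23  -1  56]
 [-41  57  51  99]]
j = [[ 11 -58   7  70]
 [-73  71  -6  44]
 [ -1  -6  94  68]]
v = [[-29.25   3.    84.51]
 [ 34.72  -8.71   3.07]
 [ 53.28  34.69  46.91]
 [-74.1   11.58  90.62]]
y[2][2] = -11.37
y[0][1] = -67.14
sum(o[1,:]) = -73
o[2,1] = 23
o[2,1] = 23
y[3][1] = -65.41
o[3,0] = -41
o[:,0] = [-92, -4, 25, -41]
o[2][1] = 23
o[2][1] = 23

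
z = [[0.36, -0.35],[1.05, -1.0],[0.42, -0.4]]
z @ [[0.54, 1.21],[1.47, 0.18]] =[[-0.32, 0.37], [-0.90, 1.09], [-0.36, 0.44]]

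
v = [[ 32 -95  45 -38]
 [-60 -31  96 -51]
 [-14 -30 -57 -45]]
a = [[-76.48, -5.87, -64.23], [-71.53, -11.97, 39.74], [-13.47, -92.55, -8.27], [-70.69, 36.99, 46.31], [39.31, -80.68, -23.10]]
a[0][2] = -64.23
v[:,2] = [45, 96, -57]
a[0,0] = -76.48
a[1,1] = -11.97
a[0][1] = -5.87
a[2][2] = -8.27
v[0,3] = -38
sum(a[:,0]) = -192.85999999999999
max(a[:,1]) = 36.99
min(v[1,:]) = -60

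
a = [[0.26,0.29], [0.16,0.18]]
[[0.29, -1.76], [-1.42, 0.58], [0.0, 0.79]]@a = [[-0.21, -0.23], [-0.28, -0.31], [0.13, 0.14]]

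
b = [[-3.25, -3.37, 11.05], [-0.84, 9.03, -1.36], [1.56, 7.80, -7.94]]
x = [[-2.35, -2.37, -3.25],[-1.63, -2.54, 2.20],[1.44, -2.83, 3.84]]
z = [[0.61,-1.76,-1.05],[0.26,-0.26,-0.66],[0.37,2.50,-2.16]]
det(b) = 0.11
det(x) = -40.93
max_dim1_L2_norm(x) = 4.98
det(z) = 0.01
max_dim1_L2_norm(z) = 3.32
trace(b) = -2.16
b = x @ z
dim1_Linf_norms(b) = [11.05, 9.03, 7.94]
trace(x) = -1.05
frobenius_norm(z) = 4.02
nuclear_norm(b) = 25.03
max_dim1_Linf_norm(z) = 2.5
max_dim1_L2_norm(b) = 12.0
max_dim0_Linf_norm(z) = 2.5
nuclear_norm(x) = 12.17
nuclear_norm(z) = 5.55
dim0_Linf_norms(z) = [0.61, 2.5, 2.16]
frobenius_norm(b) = 18.83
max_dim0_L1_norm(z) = 4.52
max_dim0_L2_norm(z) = 3.07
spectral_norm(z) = 3.41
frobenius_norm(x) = 7.78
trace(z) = -1.81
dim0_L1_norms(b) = [5.65, 20.2, 20.35]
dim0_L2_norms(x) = [3.2, 4.48, 5.49]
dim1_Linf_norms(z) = [1.76, 0.66, 2.5]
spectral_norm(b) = 17.05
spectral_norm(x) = 6.05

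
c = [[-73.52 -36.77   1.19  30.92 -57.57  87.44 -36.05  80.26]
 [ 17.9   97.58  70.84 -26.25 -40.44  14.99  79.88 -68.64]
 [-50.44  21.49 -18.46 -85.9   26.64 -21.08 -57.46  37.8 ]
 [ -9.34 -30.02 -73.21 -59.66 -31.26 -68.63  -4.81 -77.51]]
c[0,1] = -36.77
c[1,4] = -40.44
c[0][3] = 30.92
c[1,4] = -40.44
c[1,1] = 97.58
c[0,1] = -36.77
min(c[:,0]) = -73.52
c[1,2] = 70.84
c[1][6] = 79.88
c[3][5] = -68.63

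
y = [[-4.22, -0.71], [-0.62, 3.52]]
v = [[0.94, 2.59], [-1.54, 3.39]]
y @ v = [[-2.87, -13.34],[-6.0, 10.33]]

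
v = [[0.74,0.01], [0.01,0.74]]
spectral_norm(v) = 0.75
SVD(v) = [[-0.71, -0.71], [-0.71, 0.71]] @ diag([0.7500000000000001, 0.73]) @ [[-0.71, -0.71], [-0.71, 0.71]]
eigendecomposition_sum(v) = [[0.38, 0.38], [0.38, 0.37]] + [[0.36,-0.36], [-0.36,0.37]]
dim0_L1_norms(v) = [0.75, 0.75]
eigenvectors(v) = [[0.71,-0.71],[0.71,0.71]]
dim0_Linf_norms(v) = [0.74, 0.74]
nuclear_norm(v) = 1.48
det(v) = 0.55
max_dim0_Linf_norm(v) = 0.74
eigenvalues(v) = [0.75, 0.73]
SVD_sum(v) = [[0.38, 0.38], [0.38, 0.37]] + [[0.36, -0.36], [-0.37, 0.37]]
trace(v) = 1.48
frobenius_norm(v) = 1.05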